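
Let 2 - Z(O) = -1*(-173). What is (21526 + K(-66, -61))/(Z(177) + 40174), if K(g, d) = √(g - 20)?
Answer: 21526/40003 + I*√86/40003 ≈ 0.53811 + 0.00023182*I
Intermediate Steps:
K(g, d) = √(-20 + g)
Z(O) = -171 (Z(O) = 2 - (-1)*(-173) = 2 - 1*173 = 2 - 173 = -171)
(21526 + K(-66, -61))/(Z(177) + 40174) = (21526 + √(-20 - 66))/(-171 + 40174) = (21526 + √(-86))/40003 = (21526 + I*√86)*(1/40003) = 21526/40003 + I*√86/40003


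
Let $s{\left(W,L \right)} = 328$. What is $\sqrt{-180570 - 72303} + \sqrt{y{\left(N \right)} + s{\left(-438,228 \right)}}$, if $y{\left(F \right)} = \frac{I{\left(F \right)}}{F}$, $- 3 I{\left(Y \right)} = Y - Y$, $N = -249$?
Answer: $2 \sqrt{82} + 3 i \sqrt{28097} \approx 18.111 + 502.86 i$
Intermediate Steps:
$I{\left(Y \right)} = 0$ ($I{\left(Y \right)} = - \frac{Y - Y}{3} = \left(- \frac{1}{3}\right) 0 = 0$)
$y{\left(F \right)} = 0$ ($y{\left(F \right)} = \frac{0}{F} = 0$)
$\sqrt{-180570 - 72303} + \sqrt{y{\left(N \right)} + s{\left(-438,228 \right)}} = \sqrt{-180570 - 72303} + \sqrt{0 + 328} = \sqrt{-252873} + \sqrt{328} = 3 i \sqrt{28097} + 2 \sqrt{82} = 2 \sqrt{82} + 3 i \sqrt{28097}$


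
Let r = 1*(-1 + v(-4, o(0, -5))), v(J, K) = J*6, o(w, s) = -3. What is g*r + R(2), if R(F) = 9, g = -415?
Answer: 10384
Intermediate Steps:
v(J, K) = 6*J
r = -25 (r = 1*(-1 + 6*(-4)) = 1*(-1 - 24) = 1*(-25) = -25)
g*r + R(2) = -415*(-25) + 9 = 10375 + 9 = 10384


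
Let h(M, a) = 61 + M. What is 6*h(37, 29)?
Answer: 588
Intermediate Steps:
6*h(37, 29) = 6*(61 + 37) = 6*98 = 588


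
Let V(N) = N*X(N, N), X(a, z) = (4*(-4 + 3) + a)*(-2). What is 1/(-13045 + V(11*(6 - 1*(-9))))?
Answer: -1/66175 ≈ -1.5111e-5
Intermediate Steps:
X(a, z) = 8 - 2*a (X(a, z) = (4*(-1) + a)*(-2) = (-4 + a)*(-2) = 8 - 2*a)
V(N) = N*(8 - 2*N)
1/(-13045 + V(11*(6 - 1*(-9)))) = 1/(-13045 + 2*(11*(6 - 1*(-9)))*(4 - 11*(6 - 1*(-9)))) = 1/(-13045 + 2*(11*(6 + 9))*(4 - 11*(6 + 9))) = 1/(-13045 + 2*(11*15)*(4 - 11*15)) = 1/(-13045 + 2*165*(4 - 1*165)) = 1/(-13045 + 2*165*(4 - 165)) = 1/(-13045 + 2*165*(-161)) = 1/(-13045 - 53130) = 1/(-66175) = -1/66175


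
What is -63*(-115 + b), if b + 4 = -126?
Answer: 15435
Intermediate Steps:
b = -130 (b = -4 - 126 = -130)
-63*(-115 + b) = -63*(-115 - 130) = -63*(-245) = 15435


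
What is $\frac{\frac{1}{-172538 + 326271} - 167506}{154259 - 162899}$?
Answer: $\frac{2861244433}{147583680} \approx 19.387$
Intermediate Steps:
$\frac{\frac{1}{-172538 + 326271} - 167506}{154259 - 162899} = \frac{\frac{1}{153733} - 167506}{154259 - 162899} = \frac{\frac{1}{153733} - 167506}{-8640} = \left(- \frac{25751199897}{153733}\right) \left(- \frac{1}{8640}\right) = \frac{2861244433}{147583680}$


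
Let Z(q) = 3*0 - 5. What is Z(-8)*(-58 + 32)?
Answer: 130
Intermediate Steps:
Z(q) = -5 (Z(q) = 0 - 5 = -5)
Z(-8)*(-58 + 32) = -5*(-58 + 32) = -5*(-26) = 130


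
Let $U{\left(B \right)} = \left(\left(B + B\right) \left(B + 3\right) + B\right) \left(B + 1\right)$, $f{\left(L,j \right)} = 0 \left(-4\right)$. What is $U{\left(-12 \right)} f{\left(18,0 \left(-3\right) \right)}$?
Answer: $0$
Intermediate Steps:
$f{\left(L,j \right)} = 0$
$U{\left(B \right)} = \left(1 + B\right) \left(B + 2 B \left(3 + B\right)\right)$ ($U{\left(B \right)} = \left(2 B \left(3 + B\right) + B\right) \left(1 + B\right) = \left(B + 2 B \left(3 + B\right)\right) \left(1 + B\right) = \left(1 + B\right) \left(B + 2 B \left(3 + B\right)\right)$)
$U{\left(-12 \right)} f{\left(18,0 \left(-3\right) \right)} = - 12 \left(7 + 2 \left(-12\right)^{2} + 9 \left(-12\right)\right) 0 = - 12 \left(7 + 2 \cdot 144 - 108\right) 0 = - 12 \left(7 + 288 - 108\right) 0 = \left(-12\right) 187 \cdot 0 = \left(-2244\right) 0 = 0$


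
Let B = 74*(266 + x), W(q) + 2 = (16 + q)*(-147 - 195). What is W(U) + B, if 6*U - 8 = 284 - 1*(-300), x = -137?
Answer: -29672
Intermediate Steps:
U = 296/3 (U = 4/3 + (284 - 1*(-300))/6 = 4/3 + (284 + 300)/6 = 4/3 + (⅙)*584 = 4/3 + 292/3 = 296/3 ≈ 98.667)
W(q) = -5474 - 342*q (W(q) = -2 + (16 + q)*(-147 - 195) = -2 + (16 + q)*(-342) = -2 + (-5472 - 342*q) = -5474 - 342*q)
B = 9546 (B = 74*(266 - 137) = 74*129 = 9546)
W(U) + B = (-5474 - 342*296/3) + 9546 = (-5474 - 33744) + 9546 = -39218 + 9546 = -29672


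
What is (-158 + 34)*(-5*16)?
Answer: 9920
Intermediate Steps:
(-158 + 34)*(-5*16) = -124*(-80) = 9920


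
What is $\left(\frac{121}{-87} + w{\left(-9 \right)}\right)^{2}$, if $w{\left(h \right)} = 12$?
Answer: $\frac{851929}{7569} \approx 112.56$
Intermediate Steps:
$\left(\frac{121}{-87} + w{\left(-9 \right)}\right)^{2} = \left(\frac{121}{-87} + 12\right)^{2} = \left(121 \left(- \frac{1}{87}\right) + 12\right)^{2} = \left(- \frac{121}{87} + 12\right)^{2} = \left(\frac{923}{87}\right)^{2} = \frac{851929}{7569}$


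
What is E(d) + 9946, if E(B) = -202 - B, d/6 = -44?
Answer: 10008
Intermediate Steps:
d = -264 (d = 6*(-44) = -264)
E(d) + 9946 = (-202 - 1*(-264)) + 9946 = (-202 + 264) + 9946 = 62 + 9946 = 10008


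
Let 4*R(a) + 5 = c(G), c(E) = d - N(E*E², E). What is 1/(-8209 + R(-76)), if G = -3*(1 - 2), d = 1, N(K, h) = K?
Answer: -4/32867 ≈ -0.00012170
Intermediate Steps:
G = 3 (G = -3*(-1) = 3)
c(E) = 1 - E³ (c(E) = 1 - E*E² = 1 - E³)
R(a) = -31/4 (R(a) = -5/4 + (1 - 1*3³)/4 = -5/4 + (1 - 1*27)/4 = -5/4 + (1 - 27)/4 = -5/4 + (¼)*(-26) = -5/4 - 13/2 = -31/4)
1/(-8209 + R(-76)) = 1/(-8209 - 31/4) = 1/(-32867/4) = -4/32867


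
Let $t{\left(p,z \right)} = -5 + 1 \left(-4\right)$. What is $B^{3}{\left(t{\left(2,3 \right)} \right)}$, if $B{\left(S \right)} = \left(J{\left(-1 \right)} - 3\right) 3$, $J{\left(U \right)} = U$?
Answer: $-1728$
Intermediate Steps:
$t{\left(p,z \right)} = -9$ ($t{\left(p,z \right)} = -5 - 4 = -9$)
$B{\left(S \right)} = -12$ ($B{\left(S \right)} = \left(-1 - 3\right) 3 = \left(-4\right) 3 = -12$)
$B^{3}{\left(t{\left(2,3 \right)} \right)} = \left(-12\right)^{3} = -1728$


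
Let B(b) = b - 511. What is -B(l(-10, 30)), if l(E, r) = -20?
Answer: 531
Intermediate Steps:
B(b) = -511 + b
-B(l(-10, 30)) = -(-511 - 20) = -1*(-531) = 531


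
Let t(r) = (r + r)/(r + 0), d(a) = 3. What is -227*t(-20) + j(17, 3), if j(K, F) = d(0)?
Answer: -451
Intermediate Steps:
j(K, F) = 3
t(r) = 2 (t(r) = (2*r)/r = 2)
-227*t(-20) + j(17, 3) = -227*2 + 3 = -454 + 3 = -451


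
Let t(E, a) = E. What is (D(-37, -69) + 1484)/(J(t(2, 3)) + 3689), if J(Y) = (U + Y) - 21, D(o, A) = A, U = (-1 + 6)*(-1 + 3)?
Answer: 283/736 ≈ 0.38451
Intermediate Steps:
U = 10 (U = 5*2 = 10)
J(Y) = -11 + Y (J(Y) = (10 + Y) - 21 = -11 + Y)
(D(-37, -69) + 1484)/(J(t(2, 3)) + 3689) = (-69 + 1484)/((-11 + 2) + 3689) = 1415/(-9 + 3689) = 1415/3680 = 1415*(1/3680) = 283/736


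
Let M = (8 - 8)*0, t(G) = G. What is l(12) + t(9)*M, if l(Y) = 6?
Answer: 6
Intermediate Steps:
M = 0 (M = 0*0 = 0)
l(12) + t(9)*M = 6 + 9*0 = 6 + 0 = 6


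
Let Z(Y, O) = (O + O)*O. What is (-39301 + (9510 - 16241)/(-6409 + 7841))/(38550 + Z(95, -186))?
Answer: -18761921/51428848 ≈ -0.36481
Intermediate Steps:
Z(Y, O) = 2*O**2 (Z(Y, O) = (2*O)*O = 2*O**2)
(-39301 + (9510 - 16241)/(-6409 + 7841))/(38550 + Z(95, -186)) = (-39301 + (9510 - 16241)/(-6409 + 7841))/(38550 + 2*(-186)**2) = (-39301 - 6731/1432)/(38550 + 2*34596) = (-39301 - 6731*1/1432)/(38550 + 69192) = (-39301 - 6731/1432)/107742 = -56285763/1432*1/107742 = -18761921/51428848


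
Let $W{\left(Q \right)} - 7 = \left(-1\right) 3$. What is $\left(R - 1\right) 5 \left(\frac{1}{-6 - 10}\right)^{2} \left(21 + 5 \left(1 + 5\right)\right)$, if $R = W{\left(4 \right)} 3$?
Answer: $\frac{2805}{256} \approx 10.957$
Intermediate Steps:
$W{\left(Q \right)} = 4$ ($W{\left(Q \right)} = 7 - 3 = 4$)
$R = 12$ ($R = 4 \cdot 3 = 12$)
$\left(R - 1\right) 5 \left(\frac{1}{-6 - 10}\right)^{2} \left(21 + 5 \left(1 + 5\right)\right) = \left(12 - 1\right) 5 \left(\frac{1}{-6 - 10}\right)^{2} \left(21 + 5 \left(1 + 5\right)\right) = 11 \cdot 5 \left(\frac{1}{-16}\right)^{2} \left(21 + 5 \cdot 6\right) = 55 \left(- \frac{1}{16}\right)^{2} \left(21 + 30\right) = 55 \cdot \frac{1}{256} \cdot 51 = \frac{55}{256} \cdot 51 = \frac{2805}{256}$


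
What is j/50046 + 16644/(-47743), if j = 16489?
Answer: -45731297/2389346178 ≈ -0.019140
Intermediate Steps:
j/50046 + 16644/(-47743) = 16489/50046 + 16644/(-47743) = 16489*(1/50046) + 16644*(-1/47743) = 16489/50046 - 16644/47743 = -45731297/2389346178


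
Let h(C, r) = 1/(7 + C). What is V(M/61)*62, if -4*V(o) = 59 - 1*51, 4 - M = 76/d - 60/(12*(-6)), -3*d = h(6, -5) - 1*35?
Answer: -124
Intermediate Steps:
d = 454/39 (d = -(1/(7 + 6) - 1*35)/3 = -(1/13 - 35)/3 = -⅓*(-454/13) = 454/39 ≈ 11.641)
M = -4579/1362 (M = 4 - (76/(454/39) - 60/(12*(-6))) = 4 - (76*(39/454) - 60/(-72)) = 4 - (1482/227 - 60*(-1/72)) = 4 - (1482/227 + ⅚) = 4 - 1*10027/1362 = 4 - 10027/1362 = -4579/1362 ≈ -3.3620)
V(o) = -2 (V(o) = -(59 - 1*51)/4 = -(59 - 51)/4 = -¼*8 = -2)
V(M/61)*62 = -2*62 = -124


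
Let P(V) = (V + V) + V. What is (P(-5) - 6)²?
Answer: 441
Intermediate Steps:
P(V) = 3*V (P(V) = 2*V + V = 3*V)
(P(-5) - 6)² = (3*(-5) - 6)² = (-15 - 6)² = (-21)² = 441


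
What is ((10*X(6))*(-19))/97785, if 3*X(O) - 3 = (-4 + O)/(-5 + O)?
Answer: -190/58671 ≈ -0.0032384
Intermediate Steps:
X(O) = 1 + (-4 + O)/(3*(-5 + O)) (X(O) = 1 + ((-4 + O)/(-5 + O))/3 = 1 + (-4 + O)/(3*(-5 + O)))
((10*X(6))*(-19))/97785 = ((10*((-19 + 4*6)/(3*(-5 + 6))))*(-19))/97785 = ((10*((⅓)*(-19 + 24)/1))*(-19))*(1/97785) = ((10*((⅓)*1*5))*(-19))*(1/97785) = ((10*(5/3))*(-19))*(1/97785) = ((50/3)*(-19))*(1/97785) = -950/3*1/97785 = -190/58671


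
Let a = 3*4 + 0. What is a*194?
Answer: 2328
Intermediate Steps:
a = 12 (a = 12 + 0 = 12)
a*194 = 12*194 = 2328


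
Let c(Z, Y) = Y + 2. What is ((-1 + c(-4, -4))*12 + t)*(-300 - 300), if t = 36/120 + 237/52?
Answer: 242910/13 ≈ 18685.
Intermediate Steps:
c(Z, Y) = 2 + Y
t = 1263/260 (t = 36*(1/120) + 237*(1/52) = 3/10 + 237/52 = 1263/260 ≈ 4.8577)
((-1 + c(-4, -4))*12 + t)*(-300 - 300) = ((-1 + (2 - 4))*12 + 1263/260)*(-300 - 300) = ((-1 - 2)*12 + 1263/260)*(-600) = (-3*12 + 1263/260)*(-600) = (-36 + 1263/260)*(-600) = -8097/260*(-600) = 242910/13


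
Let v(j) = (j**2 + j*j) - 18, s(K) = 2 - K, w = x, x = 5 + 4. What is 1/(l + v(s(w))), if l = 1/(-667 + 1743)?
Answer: 1076/86081 ≈ 0.012500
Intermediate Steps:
x = 9
w = 9
l = 1/1076 ≈ 0.00092937
v(j) = -18 + 2*j**2 (v(j) = (j**2 + j**2) - 18 = 2*j**2 - 18 = -18 + 2*j**2)
1/(l + v(s(w))) = 1/(1/1076 + (-18 + 2*(2 - 1*9)**2)) = 1/(1/1076 + (-18 + 2*(2 - 9)**2)) = 1/(1/1076 + (-18 + 2*(-7)**2)) = 1/(1/1076 + (-18 + 2*49)) = 1/(1/1076 + (-18 + 98)) = 1/(1/1076 + 80) = 1/(86081/1076) = 1076/86081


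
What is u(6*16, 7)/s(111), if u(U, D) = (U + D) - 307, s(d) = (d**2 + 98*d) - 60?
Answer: -68/7713 ≈ -0.0088163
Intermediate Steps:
s(d) = -60 + d**2 + 98*d
u(U, D) = -307 + D + U (u(U, D) = (D + U) - 307 = -307 + D + U)
u(6*16, 7)/s(111) = (-307 + 7 + 6*16)/(-60 + 111**2 + 98*111) = (-307 + 7 + 96)/(-60 + 12321 + 10878) = -204/23139 = -204*1/23139 = -68/7713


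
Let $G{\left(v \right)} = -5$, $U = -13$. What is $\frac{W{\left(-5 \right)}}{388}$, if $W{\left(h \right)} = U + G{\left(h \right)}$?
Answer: $- \frac{9}{194} \approx -0.046392$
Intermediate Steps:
$W{\left(h \right)} = -18$ ($W{\left(h \right)} = -13 - 5 = -18$)
$\frac{W{\left(-5 \right)}}{388} = - \frac{18}{388} = \left(-18\right) \frac{1}{388} = - \frac{9}{194}$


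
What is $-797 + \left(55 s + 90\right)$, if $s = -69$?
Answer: $-4502$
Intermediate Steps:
$-797 + \left(55 s + 90\right) = -797 + \left(55 \left(-69\right) + 90\right) = -797 + \left(-3795 + 90\right) = -797 - 3705 = -4502$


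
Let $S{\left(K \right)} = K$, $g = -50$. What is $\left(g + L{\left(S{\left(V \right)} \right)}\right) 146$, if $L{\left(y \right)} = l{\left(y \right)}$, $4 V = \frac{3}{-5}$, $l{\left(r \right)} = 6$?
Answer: $-6424$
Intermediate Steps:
$V = - \frac{3}{20}$ ($V = \frac{3 \frac{1}{-5}}{4} = \frac{3 \left(- \frac{1}{5}\right)}{4} = \frac{1}{4} \left(- \frac{3}{5}\right) = - \frac{3}{20} \approx -0.15$)
$L{\left(y \right)} = 6$
$\left(g + L{\left(S{\left(V \right)} \right)}\right) 146 = \left(-50 + 6\right) 146 = \left(-44\right) 146 = -6424$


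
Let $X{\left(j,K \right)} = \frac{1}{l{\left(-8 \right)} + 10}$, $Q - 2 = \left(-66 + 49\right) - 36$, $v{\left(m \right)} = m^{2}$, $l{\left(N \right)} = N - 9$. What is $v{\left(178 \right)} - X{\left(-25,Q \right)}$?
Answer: $\frac{221789}{7} \approx 31684.0$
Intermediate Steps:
$l{\left(N \right)} = -9 + N$
$Q = -51$ ($Q = 2 + \left(\left(-66 + 49\right) - 36\right) = 2 - 53 = -51$)
$X{\left(j,K \right)} = - \frac{1}{7}$ ($X{\left(j,K \right)} = \frac{1}{\left(-9 - 8\right) + 10} = \frac{1}{-17 + 10} = \frac{1}{-7} = - \frac{1}{7}$)
$v{\left(178 \right)} - X{\left(-25,Q \right)} = 178^{2} - - \frac{1}{7} = 31684 + \frac{1}{7} = \frac{221789}{7}$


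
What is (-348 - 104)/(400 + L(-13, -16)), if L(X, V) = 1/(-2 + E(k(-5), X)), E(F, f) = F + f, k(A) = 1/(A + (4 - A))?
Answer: -6667/5899 ≈ -1.1302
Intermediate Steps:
k(A) = 1/4
L(X, V) = 1/(-7/4 + X) (L(X, V) = 1/(-2 + (1/4 + X)) = 1/(-7/4 + X))
(-348 - 104)/(400 + L(-13, -16)) = (-348 - 104)/(400 + 4/(-7 + 4*(-13))) = -452/(400 + 4/(-7 - 52)) = -452/(400 + 4/(-59)) = -452/(400 + 4*(-1/59)) = -452/(400 - 4/59) = -452/23596/59 = -452*59/23596 = -6667/5899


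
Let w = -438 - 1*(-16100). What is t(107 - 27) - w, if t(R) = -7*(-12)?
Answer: -15578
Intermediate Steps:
t(R) = 84
w = 15662 (w = -438 + 16100 = 15662)
t(107 - 27) - w = 84 - 1*15662 = 84 - 15662 = -15578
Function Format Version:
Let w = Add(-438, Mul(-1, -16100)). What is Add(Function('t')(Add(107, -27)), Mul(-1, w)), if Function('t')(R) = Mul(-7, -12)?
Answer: -15578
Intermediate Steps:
Function('t')(R) = 84
w = 15662 (w = Add(-438, 16100) = 15662)
Add(Function('t')(Add(107, -27)), Mul(-1, w)) = Add(84, Mul(-1, 15662)) = Add(84, -15662) = -15578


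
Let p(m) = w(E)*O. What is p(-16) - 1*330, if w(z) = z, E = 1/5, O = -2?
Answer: -1652/5 ≈ -330.40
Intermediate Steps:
E = 1/5 (E = 1*(1/5) = 1/5 ≈ 0.20000)
p(m) = -2/5 (p(m) = (1/5)*(-2) = -2/5)
p(-16) - 1*330 = -2/5 - 1*330 = -2/5 - 330 = -1652/5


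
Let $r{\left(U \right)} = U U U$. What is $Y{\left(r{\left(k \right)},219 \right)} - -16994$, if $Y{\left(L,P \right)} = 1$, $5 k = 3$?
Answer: $16995$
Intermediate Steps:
$k = \frac{3}{5}$ ($k = \frac{1}{5} \cdot 3 = \frac{3}{5} \approx 0.6$)
$r{\left(U \right)} = U^{3}$ ($r{\left(U \right)} = U^{2} U = U^{3}$)
$Y{\left(r{\left(k \right)},219 \right)} - -16994 = 1 - -16994 = 1 + 16994 = 16995$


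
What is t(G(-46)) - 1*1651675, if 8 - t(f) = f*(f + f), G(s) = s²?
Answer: -10606579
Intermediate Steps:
t(f) = 8 - 2*f² (t(f) = 8 - f*(f + f) = 8 - f*2*f = 8 - 2*f²)
t(G(-46)) - 1*1651675 = (8 - 2*((-46)²)²) - 1*1651675 = (8 - 2*2116²) - 1651675 = (8 - 2*4477456) - 1651675 = (8 - 8954912) - 1651675 = -8954904 - 1651675 = -10606579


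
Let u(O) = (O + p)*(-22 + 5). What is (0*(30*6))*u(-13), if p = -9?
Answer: 0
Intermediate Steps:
u(O) = 153 - 17*O (u(O) = (O - 9)*(-22 + 5) = (-9 + O)*(-17) = 153 - 17*O)
(0*(30*6))*u(-13) = (0*(30*6))*(153 - 17*(-13)) = (0*180)*(153 + 221) = 0*374 = 0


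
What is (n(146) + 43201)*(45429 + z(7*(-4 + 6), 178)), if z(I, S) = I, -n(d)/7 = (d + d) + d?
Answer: 1823854805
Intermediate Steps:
n(d) = -21*d (n(d) = -7*((d + d) + d) = -7*(2*d + d) = -21*d)
(n(146) + 43201)*(45429 + z(7*(-4 + 6), 178)) = (-21*146 + 43201)*(45429 + 7*(-4 + 6)) = (-3066 + 43201)*(45429 + 7*2) = 40135*(45429 + 14) = 40135*45443 = 1823854805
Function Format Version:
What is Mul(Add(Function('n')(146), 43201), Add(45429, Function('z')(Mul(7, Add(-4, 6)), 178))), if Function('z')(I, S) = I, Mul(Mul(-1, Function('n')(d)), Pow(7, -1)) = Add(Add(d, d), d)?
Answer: 1823854805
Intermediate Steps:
Function('n')(d) = Mul(-21, d) (Function('n')(d) = Mul(-7, Add(Add(d, d), d)) = Mul(-7, Add(Mul(2, d), d)) = Mul(-7, Mul(3, d)) = Mul(-21, d))
Mul(Add(Function('n')(146), 43201), Add(45429, Function('z')(Mul(7, Add(-4, 6)), 178))) = Mul(Add(Mul(-21, 146), 43201), Add(45429, Mul(7, Add(-4, 6)))) = Mul(Add(-3066, 43201), Add(45429, Mul(7, 2))) = Mul(40135, Add(45429, 14)) = Mul(40135, 45443) = 1823854805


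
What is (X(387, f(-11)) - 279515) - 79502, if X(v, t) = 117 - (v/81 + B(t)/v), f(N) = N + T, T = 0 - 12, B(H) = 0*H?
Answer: -3230143/9 ≈ -3.5891e+5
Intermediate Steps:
B(H) = 0
T = -12
f(N) = -12 + N (f(N) = N - 12 = -12 + N)
X(v, t) = 117 - v/81 (X(v, t) = 117 - (v/81 + 0/v) = 117 - (v*(1/81) + 0) = 117 - (v/81 + 0) = 117 - v/81)
(X(387, f(-11)) - 279515) - 79502 = ((117 - 1/81*387) - 279515) - 79502 = ((117 - 43/9) - 279515) - 79502 = (1010/9 - 279515) - 79502 = -2514625/9 - 79502 = -3230143/9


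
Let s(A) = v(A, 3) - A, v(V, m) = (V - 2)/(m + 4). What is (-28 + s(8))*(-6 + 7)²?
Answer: -246/7 ≈ -35.143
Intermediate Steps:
v(V, m) = (-2 + V)/(4 + m)
s(A) = -2/7 - 6*A/7 (s(A) = (-2 + A)/(4 + 3) - A = (-2 + A)/7 - A = (-2/7 + A/7) - A = -2/7 - 6*A/7)
(-28 + s(8))*(-6 + 7)² = (-28 + (-2/7 - 6/7*8))*(-6 + 7)² = (-28 + (-2/7 - 48/7))*1² = (-28 - 50/7)*1 = -246/7*1 = -246/7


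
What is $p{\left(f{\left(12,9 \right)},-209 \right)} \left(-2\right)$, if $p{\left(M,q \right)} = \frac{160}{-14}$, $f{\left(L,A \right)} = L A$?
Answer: $\frac{160}{7} \approx 22.857$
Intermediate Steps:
$f{\left(L,A \right)} = A L$
$p{\left(M,q \right)} = - \frac{80}{7}$ ($p{\left(M,q \right)} = 160 \left(- \frac{1}{14}\right) = - \frac{80}{7}$)
$p{\left(f{\left(12,9 \right)},-209 \right)} \left(-2\right) = \left(- \frac{80}{7}\right) \left(-2\right) = \frac{160}{7}$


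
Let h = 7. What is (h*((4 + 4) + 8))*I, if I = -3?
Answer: -336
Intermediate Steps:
(h*((4 + 4) + 8))*I = (7*((4 + 4) + 8))*(-3) = (7*(8 + 8))*(-3) = (7*16)*(-3) = 112*(-3) = -336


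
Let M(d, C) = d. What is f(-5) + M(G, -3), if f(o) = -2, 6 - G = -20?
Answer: 24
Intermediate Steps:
G = 26 (G = 6 - 1*(-20) = 6 + 20 = 26)
f(-5) + M(G, -3) = -2 + 26 = 24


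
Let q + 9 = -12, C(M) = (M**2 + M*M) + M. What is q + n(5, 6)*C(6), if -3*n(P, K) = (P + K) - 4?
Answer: -203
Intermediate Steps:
C(M) = M + 2*M**2 (C(M) = (M**2 + M**2) + M = 2*M**2 + M = M + 2*M**2)
q = -21 (q = -9 - 12 = -21)
n(P, K) = 4/3 - K/3 - P/3 (n(P, K) = -((P + K) - 4)/3 = -((K + P) - 4)/3 = -(-4 + K + P)/3 = 4/3 - K/3 - P/3)
q + n(5, 6)*C(6) = -21 + (4/3 - 1/3*6 - 1/3*5)*(6*(1 + 2*6)) = -21 + (4/3 - 2 - 5/3)*(6*(1 + 12)) = -21 - 14*13 = -21 - 7/3*78 = -21 - 182 = -203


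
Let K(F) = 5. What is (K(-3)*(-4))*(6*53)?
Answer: -6360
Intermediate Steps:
(K(-3)*(-4))*(6*53) = (5*(-4))*(6*53) = -20*318 = -6360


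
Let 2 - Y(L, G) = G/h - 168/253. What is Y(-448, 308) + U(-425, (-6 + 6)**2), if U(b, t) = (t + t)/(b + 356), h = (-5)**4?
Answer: 343326/158125 ≈ 2.1712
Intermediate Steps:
h = 625
U(b, t) = 2*t/(356 + b) (U(b, t) = (2*t)/(356 + b) = 2*t/(356 + b))
Y(L, G) = 674/253 - G/625 (Y(L, G) = 2 - (G/625 - 168/253) = 2 - (-168/253 + G/625) = 2 + (168/253 - G/625) = 674/253 - G/625)
Y(-448, 308) + U(-425, (-6 + 6)**2) = (674/253 - 1/625*308) + 2*(-6 + 6)**2/(356 - 425) = (674/253 - 308/625) + 2*0**2/(-69) = 343326/158125 + 2*0*(-1/69) = 343326/158125 + 0 = 343326/158125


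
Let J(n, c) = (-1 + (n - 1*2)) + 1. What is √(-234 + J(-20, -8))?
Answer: 16*I ≈ 16.0*I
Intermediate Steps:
J(n, c) = -2 + n (J(n, c) = (-1 + (n - 2)) + 1 = (-1 + (-2 + n)) + 1 = (-3 + n) + 1 = -2 + n)
√(-234 + J(-20, -8)) = √(-234 + (-2 - 20)) = √(-234 - 22) = √(-256) = 16*I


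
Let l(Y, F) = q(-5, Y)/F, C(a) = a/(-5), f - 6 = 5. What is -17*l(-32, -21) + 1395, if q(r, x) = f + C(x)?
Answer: 49318/35 ≈ 1409.1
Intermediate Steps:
f = 11 (f = 6 + 5 = 11)
C(a) = -a/5 (C(a) = a*(-⅕) = -a/5)
q(r, x) = 11 - x/5
l(Y, F) = (11 - Y/5)/F
-17*l(-32, -21) + 1395 = -17*(55 - 1*(-32))/(5*(-21)) + 1395 = -17*(-1)*(55 + 32)/(5*21) + 1395 = -17*(-1)*87/(5*21) + 1395 = -17*(-29/35) + 1395 = 493/35 + 1395 = 49318/35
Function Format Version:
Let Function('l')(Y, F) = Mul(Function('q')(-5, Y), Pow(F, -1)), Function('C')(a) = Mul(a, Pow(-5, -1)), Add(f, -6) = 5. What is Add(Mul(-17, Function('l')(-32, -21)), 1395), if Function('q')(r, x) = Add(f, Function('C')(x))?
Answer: Rational(49318, 35) ≈ 1409.1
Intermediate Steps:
f = 11 (f = Add(6, 5) = 11)
Function('C')(a) = Mul(Rational(-1, 5), a) (Function('C')(a) = Mul(a, Rational(-1, 5)) = Mul(Rational(-1, 5), a))
Function('q')(r, x) = Add(11, Mul(Rational(-1, 5), x))
Function('l')(Y, F) = Mul(Pow(F, -1), Add(11, Mul(Rational(-1, 5), Y))) (Function('l')(Y, F) = Mul(Add(11, Mul(Rational(-1, 5), Y)), Pow(F, -1)) = Mul(Pow(F, -1), Add(11, Mul(Rational(-1, 5), Y))))
Add(Mul(-17, Function('l')(-32, -21)), 1395) = Add(Mul(-17, Mul(Rational(1, 5), Pow(-21, -1), Add(55, Mul(-1, -32)))), 1395) = Add(Mul(-17, Mul(Rational(1, 5), Rational(-1, 21), Add(55, 32))), 1395) = Add(Mul(-17, Mul(Rational(1, 5), Rational(-1, 21), 87)), 1395) = Add(Mul(-17, Rational(-29, 35)), 1395) = Add(Rational(493, 35), 1395) = Rational(49318, 35)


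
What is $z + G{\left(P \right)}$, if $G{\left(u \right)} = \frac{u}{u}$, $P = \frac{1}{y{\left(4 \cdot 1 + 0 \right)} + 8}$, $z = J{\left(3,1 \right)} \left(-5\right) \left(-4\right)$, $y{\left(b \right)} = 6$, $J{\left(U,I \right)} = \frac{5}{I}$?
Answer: $101$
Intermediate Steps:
$z = 100$ ($z = \frac{5}{1} \left(-5\right) \left(-4\right) = 5 \cdot 1 \left(-5\right) \left(-4\right) = 5 \left(-5\right) \left(-4\right) = \left(-25\right) \left(-4\right) = 100$)
$P = \frac{1}{14}$ ($P = \frac{1}{6 + 8} = \frac{1}{14} \approx 0.071429$)
$G{\left(u \right)} = 1$
$z + G{\left(P \right)} = 100 + 1 = 101$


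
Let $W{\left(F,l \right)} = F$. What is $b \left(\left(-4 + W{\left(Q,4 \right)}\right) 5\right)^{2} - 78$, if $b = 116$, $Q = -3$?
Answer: $142022$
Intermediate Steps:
$b \left(\left(-4 + W{\left(Q,4 \right)}\right) 5\right)^{2} - 78 = 116 \left(\left(-4 - 3\right) 5\right)^{2} - 78 = 116 \left(\left(-7\right) 5\right)^{2} - 78 = 116 \left(-35\right)^{2} - 78 = 116 \cdot 1225 - 78 = 142100 - 78 = 142022$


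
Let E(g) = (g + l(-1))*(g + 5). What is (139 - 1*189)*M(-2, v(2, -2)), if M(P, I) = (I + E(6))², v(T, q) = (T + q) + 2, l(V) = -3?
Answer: -61250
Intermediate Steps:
v(T, q) = 2 + T + q
E(g) = (-3 + g)*(5 + g) (E(g) = (g - 3)*(g + 5) = (-3 + g)*(5 + g))
M(P, I) = (33 + I)² (M(P, I) = (I + (-15 + 6² + 2*6))² = (I + (-15 + 36 + 12))² = (I + 33)² = (33 + I)²)
(139 - 1*189)*M(-2, v(2, -2)) = (139 - 1*189)*(33 + (2 + 2 - 2))² = (139 - 189)*(33 + 2)² = -50*35² = -50*1225 = -61250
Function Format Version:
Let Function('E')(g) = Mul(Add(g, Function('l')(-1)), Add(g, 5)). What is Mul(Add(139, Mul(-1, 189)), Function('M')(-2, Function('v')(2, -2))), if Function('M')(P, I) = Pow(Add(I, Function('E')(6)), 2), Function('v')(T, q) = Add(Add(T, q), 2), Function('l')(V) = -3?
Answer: -61250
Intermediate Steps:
Function('v')(T, q) = Add(2, T, q)
Function('E')(g) = Mul(Add(-3, g), Add(5, g)) (Function('E')(g) = Mul(Add(g, -3), Add(g, 5)) = Mul(Add(-3, g), Add(5, g)))
Function('M')(P, I) = Pow(Add(33, I), 2) (Function('M')(P, I) = Pow(Add(I, Add(-15, Pow(6, 2), Mul(2, 6))), 2) = Pow(Add(I, Add(-15, 36, 12)), 2) = Pow(Add(I, 33), 2) = Pow(Add(33, I), 2))
Mul(Add(139, Mul(-1, 189)), Function('M')(-2, Function('v')(2, -2))) = Mul(Add(139, Mul(-1, 189)), Pow(Add(33, Add(2, 2, -2)), 2)) = Mul(Add(139, -189), Pow(Add(33, 2), 2)) = Mul(-50, Pow(35, 2)) = Mul(-50, 1225) = -61250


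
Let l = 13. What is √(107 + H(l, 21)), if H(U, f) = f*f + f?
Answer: √569 ≈ 23.854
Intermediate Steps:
H(U, f) = f + f² (H(U, f) = f² + f = f + f²)
√(107 + H(l, 21)) = √(107 + 21*(1 + 21)) = √(107 + 21*22) = √(107 + 462) = √569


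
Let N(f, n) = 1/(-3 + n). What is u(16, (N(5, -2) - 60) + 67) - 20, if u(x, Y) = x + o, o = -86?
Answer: -90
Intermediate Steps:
u(x, Y) = -86 + x (u(x, Y) = x - 86 = -86 + x)
u(16, (N(5, -2) - 60) + 67) - 20 = (-86 + 16) - 20 = -70 - 20 = -90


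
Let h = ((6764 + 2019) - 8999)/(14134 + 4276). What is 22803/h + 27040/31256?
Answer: -273361748255/140652 ≈ -1.9435e+6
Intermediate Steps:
h = -108/9205 (h = (8783 - 8999)/18410 = -216*1/18410 = -108/9205 ≈ -0.011733)
22803/h + 27040/31256 = 22803/(-108/9205) + 27040/31256 = 22803*(-9205/108) + 27040*(1/31256) = -69967205/36 + 3380/3907 = -273361748255/140652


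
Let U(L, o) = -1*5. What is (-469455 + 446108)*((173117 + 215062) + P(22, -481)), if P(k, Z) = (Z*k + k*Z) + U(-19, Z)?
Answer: -8568582470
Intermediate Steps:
U(L, o) = -5
P(k, Z) = -5 + 2*Z*k (P(k, Z) = (Z*k + k*Z) - 5 = (Z*k + Z*k) - 5 = 2*Z*k - 5 = -5 + 2*Z*k)
(-469455 + 446108)*((173117 + 215062) + P(22, -481)) = (-469455 + 446108)*((173117 + 215062) + (-5 + 2*(-481)*22)) = -23347*(388179 + (-5 - 21164)) = -23347*(388179 - 21169) = -23347*367010 = -8568582470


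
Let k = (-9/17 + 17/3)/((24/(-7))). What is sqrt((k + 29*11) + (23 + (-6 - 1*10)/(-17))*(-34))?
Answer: I*sqrt(5165569)/102 ≈ 22.282*I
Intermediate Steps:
k = -917/612 (k = (-9*1/17 + 17*(1/3))/((24*(-1/7))) = (-9/17 + 17/3)/(-24/7) = (262/51)*(-7/24) = -917/612 ≈ -1.4984)
sqrt((k + 29*11) + (23 + (-6 - 1*10)/(-17))*(-34)) = sqrt((-917/612 + 29*11) + (23 + (-6 - 1*10)/(-17))*(-34)) = sqrt((-917/612 + 319) + (23 + (-6 - 10)*(-1/17))*(-34)) = sqrt(194311/612 + (23 - 16*(-1/17))*(-34)) = sqrt(194311/612 + (23 + 16/17)*(-34)) = sqrt(194311/612 + (407/17)*(-34)) = sqrt(194311/612 - 814) = sqrt(-303857/612) = I*sqrt(5165569)/102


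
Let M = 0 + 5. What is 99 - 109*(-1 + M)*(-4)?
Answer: 1843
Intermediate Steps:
M = 5
99 - 109*(-1 + M)*(-4) = 99 - 109*(-1 + 5)*(-4) = 99 - 436*(-4) = 99 - 109*(-16) = 99 + 1744 = 1843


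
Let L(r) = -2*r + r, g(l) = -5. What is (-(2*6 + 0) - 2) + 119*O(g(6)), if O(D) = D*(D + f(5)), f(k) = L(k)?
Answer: 5936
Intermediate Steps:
L(r) = -r
f(k) = -k
O(D) = D*(-5 + D) (O(D) = D*(D - 1*5) = D*(D - 5) = D*(-5 + D))
(-(2*6 + 0) - 2) + 119*O(g(6)) = (-(2*6 + 0) - 2) + 119*(-5*(-5 - 5)) = (-(12 + 0) - 2) + 119*(-5*(-10)) = (-1*12 - 2) + 119*50 = (-12 - 2) + 5950 = -14 + 5950 = 5936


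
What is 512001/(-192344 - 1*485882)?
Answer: -512001/678226 ≈ -0.75491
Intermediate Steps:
512001/(-192344 - 1*485882) = 512001/(-192344 - 485882) = 512001/(-678226) = 512001*(-1/678226) = -512001/678226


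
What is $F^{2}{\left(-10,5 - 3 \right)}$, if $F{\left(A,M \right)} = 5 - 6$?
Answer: $1$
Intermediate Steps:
$F{\left(A,M \right)} = -1$ ($F{\left(A,M \right)} = 5 - 6 = -1$)
$F^{2}{\left(-10,5 - 3 \right)} = \left(-1\right)^{2} = 1$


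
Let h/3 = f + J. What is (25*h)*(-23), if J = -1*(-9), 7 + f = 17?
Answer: -32775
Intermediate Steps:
f = 10 (f = -7 + 17 = 10)
J = 9
h = 57 (h = 3*(10 + 9) = 3*19 = 57)
(25*h)*(-23) = (25*57)*(-23) = 1425*(-23) = -32775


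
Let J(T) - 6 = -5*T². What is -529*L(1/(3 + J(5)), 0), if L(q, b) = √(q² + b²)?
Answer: -529/116 ≈ -4.5603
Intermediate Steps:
J(T) = 6 - 5*T²
L(q, b) = √(b² + q²)
-529*L(1/(3 + J(5)), 0) = -529*√(0² + (1/(3 + (6 - 5*5²)))²) = -529*√(0 + (1/(3 + (6 - 5*25)))²) = -529*√(0 + (1/(3 + (6 - 125)))²) = -529*√(0 + (1/(3 - 119))²) = -529*√(0 + (1/(-116))²) = -529*√(0 + (-1/116)²) = -529*√(0 + 1/13456) = -529*√(1/13456) = -529*1/116 = -529/116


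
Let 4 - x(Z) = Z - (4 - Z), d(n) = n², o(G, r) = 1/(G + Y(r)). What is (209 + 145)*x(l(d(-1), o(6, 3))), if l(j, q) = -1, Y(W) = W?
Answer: 3540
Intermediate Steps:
o(G, r) = 1/(G + r)
x(Z) = 8 - 2*Z (x(Z) = 4 - (Z - (4 - Z)) = 4 - (Z + (-4 + Z)) = 4 - (-4 + 2*Z) = 4 + (4 - 2*Z) = 8 - 2*Z)
(209 + 145)*x(l(d(-1), o(6, 3))) = (209 + 145)*(8 - 2*(-1)) = 354*(8 + 2) = 354*10 = 3540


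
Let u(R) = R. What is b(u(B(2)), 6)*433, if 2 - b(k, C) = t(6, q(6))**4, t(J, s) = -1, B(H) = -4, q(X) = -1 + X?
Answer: 433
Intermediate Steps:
b(k, C) = 1 (b(k, C) = 2 - 1*(-1)**4 = 2 - 1*1 = 2 - 1 = 1)
b(u(B(2)), 6)*433 = 1*433 = 433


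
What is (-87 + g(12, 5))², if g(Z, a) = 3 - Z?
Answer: 9216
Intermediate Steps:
(-87 + g(12, 5))² = (-87 + (3 - 1*12))² = (-87 + (3 - 12))² = (-87 - 9)² = (-96)² = 9216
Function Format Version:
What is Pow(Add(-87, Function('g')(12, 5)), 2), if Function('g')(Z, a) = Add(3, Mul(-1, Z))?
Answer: 9216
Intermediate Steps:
Pow(Add(-87, Function('g')(12, 5)), 2) = Pow(Add(-87, Add(3, Mul(-1, 12))), 2) = Pow(Add(-87, Add(3, -12)), 2) = Pow(Add(-87, -9), 2) = Pow(-96, 2) = 9216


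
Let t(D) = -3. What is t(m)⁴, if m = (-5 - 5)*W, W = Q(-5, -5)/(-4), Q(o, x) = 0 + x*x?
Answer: 81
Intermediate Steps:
Q(o, x) = x² (Q(o, x) = 0 + x² = x²)
W = -25/4 (W = (-5)²/(-4) = 25*(-¼) = -25/4 ≈ -6.2500)
m = 125/2 (m = (-5 - 5)*(-25/4) = -10*(-25/4) = 125/2 ≈ 62.500)
t(m)⁴ = (-3)⁴ = 81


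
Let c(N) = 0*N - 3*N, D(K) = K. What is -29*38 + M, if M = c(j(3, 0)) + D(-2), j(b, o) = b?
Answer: -1113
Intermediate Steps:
c(N) = -3*N (c(N) = 0 - 3*N = -3*N)
M = -11 (M = -3*3 - 2 = -9 - 2 = -11)
-29*38 + M = -29*38 - 11 = -1102 - 11 = -1113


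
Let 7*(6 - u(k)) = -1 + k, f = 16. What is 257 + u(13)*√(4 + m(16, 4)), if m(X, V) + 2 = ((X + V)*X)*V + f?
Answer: 257 + 30*√1298/7 ≈ 411.40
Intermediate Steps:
u(k) = 43/7 - k/7 (u(k) = 6 - (-1 + k)/7 = 6 + (⅐ - k/7) = 43/7 - k/7)
m(X, V) = 14 + V*X*(V + X) (m(X, V) = -2 + (((X + V)*X)*V + 16) = -2 + (((V + X)*X)*V + 16) = -2 + ((X*(V + X))*V + 16) = -2 + (V*X*(V + X) + 16) = -2 + (16 + V*X*(V + X)) = 14 + V*X*(V + X))
257 + u(13)*√(4 + m(16, 4)) = 257 + (43/7 - ⅐*13)*√(4 + (14 + 4*16² + 16*4²)) = 257 + (43/7 - 13/7)*√(4 + (14 + 4*256 + 16*16)) = 257 + 30*√(4 + (14 + 1024 + 256))/7 = 257 + 30*√(4 + 1294)/7 = 257 + 30*√1298/7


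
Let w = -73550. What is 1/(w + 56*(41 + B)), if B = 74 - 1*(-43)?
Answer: -1/64702 ≈ -1.5455e-5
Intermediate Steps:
B = 117 (B = 74 + 43 = 117)
1/(w + 56*(41 + B)) = 1/(-73550 + 56*(41 + 117)) = 1/(-73550 + 56*158) = 1/(-73550 + 8848) = 1/(-64702) = -1/64702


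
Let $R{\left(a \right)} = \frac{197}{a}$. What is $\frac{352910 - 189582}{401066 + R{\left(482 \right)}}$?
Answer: $\frac{78724096}{193314009} \approx 0.40723$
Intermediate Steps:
$\frac{352910 - 189582}{401066 + R{\left(482 \right)}} = \frac{352910 - 189582}{401066 + \frac{197}{482}} = \frac{163328}{401066 + 197 \cdot \frac{1}{482}} = \frac{163328}{401066 + \frac{197}{482}} = \frac{163328}{\frac{193314009}{482}} = 163328 \cdot \frac{482}{193314009} = \frac{78724096}{193314009}$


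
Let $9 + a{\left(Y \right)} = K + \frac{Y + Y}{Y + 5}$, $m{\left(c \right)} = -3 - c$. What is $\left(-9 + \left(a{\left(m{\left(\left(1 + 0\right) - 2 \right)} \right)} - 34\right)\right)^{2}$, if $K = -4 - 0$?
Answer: $\frac{29584}{9} \approx 3287.1$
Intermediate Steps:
$K = -4$ ($K = -4 + 0 = -4$)
$a{\left(Y \right)} = -13 + \frac{2 Y}{5 + Y}$ ($a{\left(Y \right)} = -9 - \left(4 - \frac{Y + Y}{Y + 5}\right) = -9 + \left(-4 + \frac{2 Y}{5 + Y}\right) = -13 + \frac{2 Y}{5 + Y}$)
$\left(-9 + \left(a{\left(m{\left(\left(1 + 0\right) - 2 \right)} \right)} - 34\right)\right)^{2} = \left(-9 - \left(34 - \frac{-65 - 11 \left(-3 - \left(\left(1 + 0\right) - 2\right)\right)}{5 - 2}\right)\right)^{2} = \left(-9 - \left(34 - \frac{-65 - 11 \left(-3 - \left(1 - 2\right)\right)}{5 - 2}\right)\right)^{2} = \left(-9 - \left(34 - \frac{-65 - 11 \left(-3 - -1\right)}{5 - 2}\right)\right)^{2} = \left(-9 - \left(34 - \frac{-65 - 11 \left(-3 + 1\right)}{5 + \left(-3 + 1\right)}\right)\right)^{2} = \left(-9 - \left(34 - \frac{-65 - -22}{5 - 2}\right)\right)^{2} = \left(-9 - \left(34 - \frac{-65 + 22}{3}\right)\right)^{2} = \left(-9 + \left(\frac{1}{3} \left(-43\right) - 34\right)\right)^{2} = \left(-9 - \frac{145}{3}\right)^{2} = \left(- \frac{172}{3}\right)^{2} = \frac{29584}{9}$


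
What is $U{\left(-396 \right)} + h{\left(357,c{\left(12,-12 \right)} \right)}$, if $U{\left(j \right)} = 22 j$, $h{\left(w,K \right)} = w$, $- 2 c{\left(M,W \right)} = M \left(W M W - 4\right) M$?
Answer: $-8355$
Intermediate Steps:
$c{\left(M,W \right)} = - \frac{M^{2} \left(-4 + M W^{2}\right)}{2}$ ($c{\left(M,W \right)} = - \frac{M \left(W M W - 4\right) M}{2} = - \frac{M \left(M W W - 4\right) M}{2} = - \frac{M \left(M W^{2} - 4\right) M}{2} = - \frac{M \left(-4 + M W^{2}\right) M}{2} = - \frac{M^{2} \left(-4 + M W^{2}\right)}{2}$)
$U{\left(-396 \right)} + h{\left(357,c{\left(12,-12 \right)} \right)} = 22 \left(-396\right) + 357 = -8712 + 357 = -8355$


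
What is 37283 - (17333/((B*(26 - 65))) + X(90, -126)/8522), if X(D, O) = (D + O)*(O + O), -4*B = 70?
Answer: 216693904529/5816265 ≈ 37257.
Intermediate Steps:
B = -35/2 (B = -¼*70 = -35/2 ≈ -17.500)
X(D, O) = 2*O*(D + O) (X(D, O) = (D + O)*(2*O) = 2*O*(D + O))
37283 - (17333/((B*(26 - 65))) + X(90, -126)/8522) = 37283 - (17333/((-35*(26 - 65)/2)) + (2*(-126)*(90 - 126))/8522) = 37283 - (17333/((-35/2*(-39))) + (2*(-126)*(-36))*(1/8522)) = 37283 - (17333/(1365/2) + 9072*(1/8522)) = 37283 - (17333*(2/1365) + 4536/4261) = 37283 - (34666/1365 + 4536/4261) = 37283 - 1*153903466/5816265 = 37283 - 153903466/5816265 = 216693904529/5816265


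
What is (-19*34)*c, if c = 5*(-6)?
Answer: 19380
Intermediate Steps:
c = -30
(-19*34)*c = -19*34*(-30) = -646*(-30) = 19380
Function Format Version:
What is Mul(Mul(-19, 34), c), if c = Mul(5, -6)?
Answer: 19380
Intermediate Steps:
c = -30
Mul(Mul(-19, 34), c) = Mul(Mul(-19, 34), -30) = Mul(-646, -30) = 19380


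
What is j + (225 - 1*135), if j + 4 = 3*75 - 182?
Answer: 129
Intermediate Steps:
j = 39 (j = -4 + (3*75 - 182) = -4 + (225 - 182) = -4 + 43 = 39)
j + (225 - 1*135) = 39 + (225 - 1*135) = 39 + (225 - 135) = 39 + 90 = 129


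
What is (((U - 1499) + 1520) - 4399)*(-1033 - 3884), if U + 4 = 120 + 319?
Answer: 19387731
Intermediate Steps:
U = 435 (U = -4 + (120 + 319) = -4 + 439 = 435)
(((U - 1499) + 1520) - 4399)*(-1033 - 3884) = (((435 - 1499) + 1520) - 4399)*(-1033 - 3884) = ((-1064 + 1520) - 4399)*(-4917) = (456 - 4399)*(-4917) = -3943*(-4917) = 19387731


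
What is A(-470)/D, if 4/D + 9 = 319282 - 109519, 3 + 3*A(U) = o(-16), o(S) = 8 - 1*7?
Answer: -34959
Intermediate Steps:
o(S) = 1 (o(S) = 8 - 7 = 1)
A(U) = -⅔ (A(U) = -1 + (⅓)*1 = -1 + ⅓ = -⅔)
D = 2/104877 (D = 4/(-9 + (319282 - 109519)) = 4/(-9 + 209763) = 4/209754 = 4*(1/209754) = 2/104877 ≈ 1.9070e-5)
A(-470)/D = -2/(3*2/104877) = -⅔*104877/2 = -34959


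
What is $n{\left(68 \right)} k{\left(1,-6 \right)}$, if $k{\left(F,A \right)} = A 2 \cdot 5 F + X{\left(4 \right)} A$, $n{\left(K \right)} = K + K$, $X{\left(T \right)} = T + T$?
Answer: $-14688$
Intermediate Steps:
$X{\left(T \right)} = 2 T$
$n{\left(K \right)} = 2 K$
$k{\left(F,A \right)} = 8 A + 10 A F$ ($k{\left(F,A \right)} = A 2 \cdot 5 F + 2 \cdot 4 A = 2 A 5 F + 8 A = 10 A F + 8 A = 8 A + 10 A F$)
$n{\left(68 \right)} k{\left(1,-6 \right)} = 2 \cdot 68 \cdot 2 \left(-6\right) \left(4 + 5 \cdot 1\right) = 136 \cdot 2 \left(-6\right) \left(4 + 5\right) = 136 \cdot 2 \left(-6\right) 9 = 136 \left(-108\right) = -14688$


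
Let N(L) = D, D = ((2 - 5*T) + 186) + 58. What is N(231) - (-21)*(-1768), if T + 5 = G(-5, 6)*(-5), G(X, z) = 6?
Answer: -36707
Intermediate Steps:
T = -35 (T = -5 + 6*(-5) = -5 - 30 = -35)
D = 421 (D = ((2 - 5*(-35)) + 186) + 58 = ((2 + 175) + 186) + 58 = (177 + 186) + 58 = 363 + 58 = 421)
N(L) = 421
N(231) - (-21)*(-1768) = 421 - (-21)*(-1768) = 421 - 1*37128 = 421 - 37128 = -36707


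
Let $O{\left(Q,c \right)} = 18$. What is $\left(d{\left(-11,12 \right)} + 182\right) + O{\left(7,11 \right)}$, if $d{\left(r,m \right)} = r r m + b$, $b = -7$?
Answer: $1645$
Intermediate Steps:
$d{\left(r,m \right)} = -7 + m r^{2}$ ($d{\left(r,m \right)} = r r m - 7 = r^{2} m - 7 = m r^{2} - 7 = -7 + m r^{2}$)
$\left(d{\left(-11,12 \right)} + 182\right) + O{\left(7,11 \right)} = \left(\left(-7 + 12 \left(-11\right)^{2}\right) + 182\right) + 18 = \left(\left(-7 + 12 \cdot 121\right) + 182\right) + 18 = \left(\left(-7 + 1452\right) + 182\right) + 18 = \left(1445 + 182\right) + 18 = 1627 + 18 = 1645$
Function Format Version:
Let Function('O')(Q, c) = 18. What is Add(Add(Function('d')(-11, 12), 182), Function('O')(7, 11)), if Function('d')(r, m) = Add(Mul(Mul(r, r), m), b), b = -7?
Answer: 1645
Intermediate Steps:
Function('d')(r, m) = Add(-7, Mul(m, Pow(r, 2))) (Function('d')(r, m) = Add(Mul(Mul(r, r), m), -7) = Add(Mul(Pow(r, 2), m), -7) = Add(Mul(m, Pow(r, 2)), -7) = Add(-7, Mul(m, Pow(r, 2))))
Add(Add(Function('d')(-11, 12), 182), Function('O')(7, 11)) = Add(Add(Add(-7, Mul(12, Pow(-11, 2))), 182), 18) = Add(Add(Add(-7, Mul(12, 121)), 182), 18) = Add(Add(Add(-7, 1452), 182), 18) = Add(Add(1445, 182), 18) = Add(1627, 18) = 1645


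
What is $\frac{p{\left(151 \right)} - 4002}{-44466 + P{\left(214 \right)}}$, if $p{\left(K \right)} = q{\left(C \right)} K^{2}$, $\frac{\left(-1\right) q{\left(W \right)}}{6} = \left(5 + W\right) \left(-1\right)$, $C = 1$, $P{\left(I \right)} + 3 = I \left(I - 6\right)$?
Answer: $\frac{816834}{43} \approx 18996.0$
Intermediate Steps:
$P{\left(I \right)} = -3 + I \left(-6 + I\right)$ ($P{\left(I \right)} = -3 + I \left(I - 6\right) = -3 + I \left(-6 + I\right)$)
$q{\left(W \right)} = 30 + 6 W$ ($q{\left(W \right)} = - 6 \left(5 + W\right) \left(-1\right) = - 6 \left(-5 - W\right) = 30 + 6 W$)
$p{\left(K \right)} = 36 K^{2}$ ($p{\left(K \right)} = \left(30 + 6 \cdot 1\right) K^{2} = \left(30 + 6\right) K^{2} = 36 K^{2}$)
$\frac{p{\left(151 \right)} - 4002}{-44466 + P{\left(214 \right)}} = \frac{36 \cdot 151^{2} - 4002}{-44466 - \left(1287 - 45796\right)} = \frac{36 \cdot 22801 - 4002}{-44466 - -44509} = \frac{820836 - 4002}{-44466 + 44509} = \frac{816834}{43}$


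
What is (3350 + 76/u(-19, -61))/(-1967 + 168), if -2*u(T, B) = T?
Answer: -3358/1799 ≈ -1.8666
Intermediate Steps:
u(T, B) = -T/2
(3350 + 76/u(-19, -61))/(-1967 + 168) = (3350 + 76/((-½*(-19))))/(-1967 + 168) = (3350 + 76/(19/2))/(-1799) = (3350 + 76*(2/19))*(-1/1799) = (3350 + 8)*(-1/1799) = 3358*(-1/1799) = -3358/1799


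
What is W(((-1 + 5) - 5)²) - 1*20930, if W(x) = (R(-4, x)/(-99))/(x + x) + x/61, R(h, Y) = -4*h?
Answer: -126396659/6039 ≈ -20930.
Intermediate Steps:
W(x) = -8/(99*x) + x/61 (W(x) = (-4*(-4)/(-99))/(x + x) + x/61 = (16*(-1/99))/((2*x)) + x*(1/61) = -8/(99*x) + x/61)
W(((-1 + 5) - 5)²) - 1*20930 = (-8/(99*((-1 + 5) - 5)²) + ((-1 + 5) - 5)²/61) - 1*20930 = (-8/(99*(4 - 5)²) + (4 - 5)²/61) - 20930 = (-8/(99*((-1)²)) + (1/61)*(-1)²) - 20930 = (-8/99/1 + (1/61)*1) - 20930 = (-8/99*1 + 1/61) - 20930 = (-8/99 + 1/61) - 20930 = -389/6039 - 20930 = -126396659/6039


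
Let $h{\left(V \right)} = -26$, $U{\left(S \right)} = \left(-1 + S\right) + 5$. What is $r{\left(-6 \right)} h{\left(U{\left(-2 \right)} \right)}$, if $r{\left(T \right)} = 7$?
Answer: $-182$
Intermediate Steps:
$U{\left(S \right)} = 4 + S$
$r{\left(-6 \right)} h{\left(U{\left(-2 \right)} \right)} = 7 \left(-26\right) = -182$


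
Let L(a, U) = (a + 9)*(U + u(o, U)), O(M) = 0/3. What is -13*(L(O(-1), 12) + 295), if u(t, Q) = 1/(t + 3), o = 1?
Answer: -21073/4 ≈ -5268.3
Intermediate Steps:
u(t, Q) = 1/(3 + t)
O(M) = 0 (O(M) = 0*(1/3) = 0)
L(a, U) = (9 + a)*(1/4 + U) (L(a, U) = (a + 9)*(U + 1/(3 + 1)) = (9 + a)*(U + 1/4) = (9 + a)*(1/4 + U))
-13*(L(O(-1), 12) + 295) = -13*((9/4 + 9*12 + (1/4)*0 + 12*0) + 295) = -13*((9/4 + 108 + 0 + 0) + 295) = -13*(441/4 + 295) = -13*1621/4 = -21073/4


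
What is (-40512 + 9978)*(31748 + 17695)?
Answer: -1509692562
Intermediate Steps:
(-40512 + 9978)*(31748 + 17695) = -30534*49443 = -1509692562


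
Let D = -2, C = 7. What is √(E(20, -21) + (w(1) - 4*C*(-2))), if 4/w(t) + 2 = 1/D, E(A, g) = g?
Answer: √835/5 ≈ 5.7793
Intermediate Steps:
w(t) = -8/5 (w(t) = 4/(-2 + 1/(-2)) = 4/(-2 - ½) = 4/(-5/2) = 4*(-⅖) = -8/5)
√(E(20, -21) + (w(1) - 4*C*(-2))) = √(-21 + (-8/5 - 4*7*(-2))) = √(-21 + (-8/5 - 28*(-2))) = √(-21 + (-8/5 + 56)) = √(-21 + 272/5) = √(167/5) = √835/5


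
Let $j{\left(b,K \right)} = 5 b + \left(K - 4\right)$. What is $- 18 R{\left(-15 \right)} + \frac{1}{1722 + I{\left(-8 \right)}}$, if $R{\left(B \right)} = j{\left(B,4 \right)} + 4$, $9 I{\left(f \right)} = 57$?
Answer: $\frac{6626433}{5185} \approx 1278.0$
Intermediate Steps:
$I{\left(f \right)} = \frac{19}{3}$ ($I{\left(f \right)} = \frac{1}{9} \cdot 57 = \frac{19}{3}$)
$j{\left(b,K \right)} = -4 + K + 5 b$ ($j{\left(b,K \right)} = 5 b + \left(K - 4\right) = 5 b + \left(-4 + K\right) = -4 + K + 5 b$)
$R{\left(B \right)} = 4 + 5 B$ ($R{\left(B \right)} = \left(-4 + 4 + 5 B\right) + 4 = 5 B + 4 = 4 + 5 B$)
$- 18 R{\left(-15 \right)} + \frac{1}{1722 + I{\left(-8 \right)}} = - 18 \left(4 + 5 \left(-15\right)\right) + \frac{1}{1722 + \frac{19}{3}} = - 18 \left(4 - 75\right) + \frac{1}{\frac{5185}{3}} = \left(-18\right) \left(-71\right) + \frac{3}{5185} = 1278 + \frac{3}{5185} = \frac{6626433}{5185}$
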